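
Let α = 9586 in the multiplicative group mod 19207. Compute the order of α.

The order of 9586 must divide p − 1 = 19206 = 2 · 3^2 · 11 · 97.
Divisors: 1, 2, 3, 6, 9, 11, 18, 22, 33, 66, 97, 99, 194, 198, 291, 582, 873, 1067, 1746, 2134, 3201, 6402, 9603, 19206.
Check each in increasing order: 9586^1 ≡ 9586;  9586^2 ≡ 5108;  9586^3 ≡ 6645;  9586^6 ≡ 18339;  9586^9 ≡ 13447;  9586^11 ≡ 3044;  9586^18 ≡ 7111;  9586^22 ≡ 8162;  9586^33 ≡ 10477;  9586^66 ≡ 18731;  9586^97 ≡ 15764;  9586^99 ≡ 6768;  9586^194 ≡ 3530;  9586^198 ≡ 16336;  9586^291 ≡ 4241;  9586^582 ≡ 8329;  9586^873 ≡ 1616;  9586^1067 ≡ 1.
Smallest exponent giving 1 is 1067.

1067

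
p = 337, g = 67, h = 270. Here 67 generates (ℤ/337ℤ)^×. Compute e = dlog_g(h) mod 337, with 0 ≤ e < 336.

169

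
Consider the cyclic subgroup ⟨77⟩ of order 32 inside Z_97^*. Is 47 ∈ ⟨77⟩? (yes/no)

47 ∈ ⟨77⟩ iff 47^32 ≡ 1 (mod 97), since |⟨77⟩| = 32.
47^32 mod 97 = 1.
Since 1 = 1, 47 lies in the subgroup.

yes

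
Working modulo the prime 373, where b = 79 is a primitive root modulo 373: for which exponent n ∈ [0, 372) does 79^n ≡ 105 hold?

61

Baby-step giant-step with m = ceil(sqrt(372)) = 20.
Baby table (79^j mod 373 for j=0..19):
  0:1  1:79  2:273  3:306  4:302  5:359  6:13  7:281
  8:192  9:248  10:196  11:191  12:169  13:296  14:258  15:240
  16:310  17:245  18:332  19:118
Giant step factor: 79^(-20) ≡ 124 (mod 373).
Scan 105·124^i mod 373 for i = 0, 1, …:
  i=0: 105   i=1: 338   i=2: 136   i=3: 79
Match at i=3, j=1: n = 3·20 + 1 = 61.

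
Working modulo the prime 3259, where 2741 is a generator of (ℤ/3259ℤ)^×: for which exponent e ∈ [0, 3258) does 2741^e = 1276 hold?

1542

Baby-step giant-step with m = ceil(sqrt(3258)) = 58.
Baby table (2741^j mod 3259 for j=0..57):
  0:1  1:2741  2:1086  3:1259  4:2897  5:1753  6:1207  7:502
  8:684  9:919  10:3031  11:780  12:76  13:2999  14:1061  15:1173
  16:1819  17:2868  18:480  19:2303  20:3099  21:1405  22:2226  23:618
  24:2517  25:3053  26:2420  27:1155  28:1366  29:2874  30:631  31:2301
  32:876  33:2492  34:2967  35:1342  36:2270  37:639  38:1416  39:3046
  40:2787  41:71  42:2330  43:2149  44:1396  45:370  46:621  47:963
  48:3052  49:2938  50:69  51:107  52:3236  53:2137  54:1094  55:374
  56:1808  57:2048
Giant step factor: 2741^(-58) ≡ 2410 (mod 3259).
Scan 1276·2410^i mod 3259 for i = 0, 1, …:
  i=0: 1276   i=1: 1923   i=2: 132   i=3: 1997
  i=4: 2486   i=5: 1218   i=6: 2280   i=7: 126
  i=8: 573   i=9: 2373     …   i=25: 1079
  i=26: 2967
Match at i=26, j=34: e = 26·58 + 34 = 1542.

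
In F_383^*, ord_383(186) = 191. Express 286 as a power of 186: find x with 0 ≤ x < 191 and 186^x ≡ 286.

105

Baby-step giant-step with m = ceil(sqrt(191)) = 14.
Baby table (186^j mod 383 for j=0..13):
  0:1  1:186  2:126  3:73  4:173  5:6  6:350  7:373
  8:55  9:272  10:36  11:185  12:323  13:330
Giant step factor: 186^(-14) ≡ 203 (mod 383).
Scan 286·203^i mod 383 for i = 0, 1, …:
  i=0: 286   i=1: 225   i=2: 98   i=3: 361
  i=4: 130   i=5: 346   i=6: 149   i=7: 373
Match at i=7, j=7: x = 7·14 + 7 = 105.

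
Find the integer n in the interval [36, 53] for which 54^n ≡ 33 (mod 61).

Compute 54^36 mod 61 = 20, then multiply by 54 repeatedly:
  54^36=20  54^37=43  54^38=4  54^39=33
Found 33 at exponent 39.

39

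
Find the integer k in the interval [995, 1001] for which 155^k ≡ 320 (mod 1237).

995

Compute 155^995 mod 1237 = 320, then multiply by 155 repeatedly:
  155^995=320
Found 320 at exponent 995.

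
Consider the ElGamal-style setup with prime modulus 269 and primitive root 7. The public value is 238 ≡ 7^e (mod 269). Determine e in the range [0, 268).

63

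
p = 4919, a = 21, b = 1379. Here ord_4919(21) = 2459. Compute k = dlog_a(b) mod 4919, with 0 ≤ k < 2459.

2411

Baby-step giant-step with m = ceil(sqrt(2459)) = 50.
Baby table (21^j mod 4919 for j=0..49):
  0:1  1:21  2:441  3:4342  4:2640  5:1331  6:3356  7:1610
  8:4296  9:1674  10:721  11:384  12:3145  13:2098  14:4706  15:446
  16:4447  17:4845  18:3365  19:1799  20:3346  21:1400  22:4805  23:2525
  24:3835  25:1831  26:4018  27:755  28:1098  29:3382  30:2156  31:1005
  32:1429  33:495  34:557  35:1859  36:4606  37:3265  38:4618  39:3517
  40:72  41:1512  42:2238  43:2727  44:3158  45:2371  46:601  47:2783
  48:4334  49:2472
Giant step factor: 21^(-50) ≡ 862 (mod 4919).
Scan 1379·862^i mod 4919 for i = 0, 1, …:
  i=0: 1379   i=1: 3219   i=2: 462   i=3: 4724
  i=4: 4075   i=5: 484   i=6: 4012   i=7: 287
  i=8: 1444   i=9: 221     …   i=47: 2420
  i=48: 384
Match at i=48, j=11: k = 48·50 + 11 = 2411.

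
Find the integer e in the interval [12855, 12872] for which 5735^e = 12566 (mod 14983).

12869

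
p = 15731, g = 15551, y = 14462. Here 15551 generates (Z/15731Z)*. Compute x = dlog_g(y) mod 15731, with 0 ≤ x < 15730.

Baby-step giant-step with m = ceil(sqrt(15730)) = 126.
Baby table (15551^j mod 15731 for j=0..125):
  0:1  1:15551  2:938  3:4201  4:14639  5:7788  6:13950  7:5960
  8:12639  9:5975  10:9939  11:4314  12:10030  13:3665  14:1002  15:8412
  16:11747  17:9225  18:6986  19:1000  20:8772  21:9871  22:823  23:9170
  24:1155  25:12334  26:13682  27:7007  28:12951  29:12739  30:3706  31:9353
  32:15408  33:10947  34:11646  35:11674  36:6634  37:1436  38:8947  39:9833
  40:7663  41:4988  42:14558  43:6637  44:896  45:11761  46:6705  47:4387
  48:12621  49:9215  50:8786  51:7351  52:13955  53:5060  54:1598  55:11249
  56:4479  57:11792  58:1125  59:2003  60:1273  61:6825  62:14249  63:15064
  64:9943  65:3594  66:13782  67:4738  68:12365  69:8102  70:4623  71:1603
  72:10349  73:9169  74:1335  75:11396  76:9481  77:8099  78:5163  79:14520
  80:13477  81:12445  82:9433  83:1008  84:7332  85:1644  86:2969  87:434
  88:535  89:13817  90:14169  91:13733  92:13558  93:13596  94:6756  95:10938
  96:13266  97:3232  98:287  99:11264  100:1779  101:10131  102:1216  103:1354
  104:7976  105:11572  106:9263  107:146  108:5182  109:11100  110:15568  111:13609
  112:4416  113:7401  114:4955  115:4767  116:7145  117:3842  118:604  119:1397
  120:236  121:4713  122:1134  123:383  124:9715  125:13172
Giant step factor: 15551^(-126) ≡ 2352 (mod 15731).
Scan 14462·2352^i mod 15731 for i = 0, 1, …:
  i=0: 14462   i=1: 4202   i=2: 4036   i=3: 6879
  i=4: 7940   i=5: 2183   i=6: 6110   i=7: 8317
  i=8: 7951   i=9: 12324     …   i=29: 13074
  i=30: 11674
Match at i=30, j=35: x = 30·126 + 35 = 3815.

3815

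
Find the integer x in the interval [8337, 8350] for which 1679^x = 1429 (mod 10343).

8344

Compute 1679^8337 mod 10343 = 1049, then multiply by 1679 repeatedly:
  1679^8337=1049  1679^8338=2961  1679^8339=6879  1679^8340=7053  1679^8341=9595
  1679^8342=5954  1679^8343=5428  1679^8344=1429
Found 1429 at exponent 8344.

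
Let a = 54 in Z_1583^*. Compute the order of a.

791

The order of 54 must divide p − 1 = 1582 = 2 · 7 · 113.
Divisors: 1, 2, 7, 14, 113, 226, 791, 1582.
Check each in increasing order: 54^1 ≡ 54;  54^2 ≡ 1333;  54^7 ≡ 81;  54^14 ≡ 229;  54^113 ≡ 1322;  54^226 ≡ 52;  54^791 ≡ 1.
Smallest exponent giving 1 is 791.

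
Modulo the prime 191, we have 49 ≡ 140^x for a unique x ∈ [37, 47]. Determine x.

Compute 140^37 mod 191 = 29, then multiply by 140 repeatedly:
  140^37=29  140^38=49
Found 49 at exponent 38.

38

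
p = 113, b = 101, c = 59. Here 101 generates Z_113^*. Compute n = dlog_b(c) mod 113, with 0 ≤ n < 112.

Successive powers of 101 modulo 113:
  101^0=1  101^1=101  101^2=31  101^3=80  101^4=57  101^5=107
  101^6=72  101^7=40  101^8=85  101^9=110  101^10=36  101^11=20
  101^12=99  101^13=55  101^14=18  101^15=10  101^16=106  101^17=84
  101^18=9  101^19=5  101^20=53  101^21=42  101^22=61  101^23=59
So 101^23 ≡ 59 (mod 113), giving n = 23.

23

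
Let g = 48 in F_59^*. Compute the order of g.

The order of 48 must divide p − 1 = 58 = 2 · 29.
Divisors: 1, 2, 29, 58.
Check each in increasing order: 48^1 ≡ 48;  48^2 ≡ 3;  48^29 ≡ 1.
Smallest exponent giving 1 is 29.

29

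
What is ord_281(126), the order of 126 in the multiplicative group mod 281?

70

The order of 126 must divide p − 1 = 280 = 2^3 · 5 · 7.
Divisors: 1, 2, 4, 5, 7, 8, 10, 14, 20, 28, 35, 40, 56, 70, 140, 280.
Check each in increasing order: 126^1 ≡ 126;  126^2 ≡ 140;  126^4 ≡ 211;  126^5 ≡ 172;  126^7 ≡ 195;  126^8 ≡ 123;  126^10 ≡ 79;  126^14 ≡ 90;  126^20 ≡ 59;  126^28 ≡ 232;  126^35 ≡ 280;  126^40 ≡ 109;  126^56 ≡ 153;  126^70 ≡ 1.
Smallest exponent giving 1 is 70.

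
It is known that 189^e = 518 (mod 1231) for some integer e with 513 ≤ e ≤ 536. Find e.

526

Compute 189^513 mod 1231 = 598, then multiply by 189 repeatedly:
  189^513=598  189^514=1001  189^515=846  189^516=1095  189^517=147
  189^518=701  189^519=772  189^520=650  189^521=981  189^522=759
  189^523=655  189^524=695  189^525=869  189^526=518
Found 518 at exponent 526.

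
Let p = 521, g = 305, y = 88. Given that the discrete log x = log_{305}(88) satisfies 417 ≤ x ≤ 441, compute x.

436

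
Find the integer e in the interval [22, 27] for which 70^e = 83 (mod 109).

Compute 70^22 mod 109 = 60, then multiply by 70 repeatedly:
  70^22=60  70^23=58  70^24=27  70^25=37  70^26=83
Found 83 at exponent 26.

26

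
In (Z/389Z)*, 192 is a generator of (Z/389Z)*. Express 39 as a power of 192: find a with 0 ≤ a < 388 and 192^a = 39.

Baby-step giant-step with m = ceil(sqrt(388)) = 20.
Baby table (192^j mod 389 for j=0..19):
  0:1  1:192  2:298  3:33  4:112  5:109  6:311  7:195
  8:96  9:149  10:211  11:56  12:249  13:350  14:292  15:48
  16:269  17:300  18:28  19:319
Giant step factor: 192^(-20) ≡ 369 (mod 389).
Scan 39·369^i mod 389 for i = 0, 1, …:
  i=0: 39   i=1: 387   i=2: 40   i=3: 367
  i=4: 51   i=5: 147   i=6: 172   i=7: 61
  i=8: 336   i=9: 282   i=10: 195
Match at i=10, j=7: a = 10·20 + 7 = 207.

207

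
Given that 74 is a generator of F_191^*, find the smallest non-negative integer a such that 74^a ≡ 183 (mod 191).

123

Baby-step giant-step with m = ceil(sqrt(190)) = 14.
Baby table (74^j mod 191 for j=0..13):
  0:1  1:74  2:128  3:113  4:149  5:139  6:163  7:29
  8:45  9:83  10:30  11:119  12:20  13:143
Giant step factor: 74^(-14) ≡ 129 (mod 191).
Scan 183·129^i mod 191 for i = 0, 1, …:
  i=0: 183   i=1: 114   i=2: 190   i=3: 62
  i=4: 167   i=5: 151   i=6: 188   i=7: 186
  i=8: 119
Match at i=8, j=11: a = 8·14 + 11 = 123.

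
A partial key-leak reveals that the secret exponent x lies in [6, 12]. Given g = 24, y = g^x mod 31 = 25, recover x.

Compute 24^6 mod 31 = 4, then multiply by 24 repeatedly:
  24^6=4  24^7=3  24^8=10  24^9=23  24^10=25
Found 25 at exponent 10.

10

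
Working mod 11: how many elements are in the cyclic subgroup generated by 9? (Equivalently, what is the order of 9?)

5

The order of 9 must divide p − 1 = 10 = 2 · 5.
Divisors: 1, 2, 5, 10.
Check each in increasing order: 9^1 ≡ 9;  9^2 ≡ 4;  9^5 ≡ 1.
Smallest exponent giving 1 is 5.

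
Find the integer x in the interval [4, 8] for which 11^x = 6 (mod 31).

5

Compute 11^4 mod 31 = 9, then multiply by 11 repeatedly:
  11^4=9  11^5=6
Found 6 at exponent 5.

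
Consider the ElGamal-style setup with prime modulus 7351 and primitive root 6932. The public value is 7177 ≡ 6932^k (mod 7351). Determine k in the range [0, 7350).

Baby-step giant-step with m = ceil(sqrt(7350)) = 86.
Baby table (6932^j mod 7351 for j=0..85):
  0:1  1:6932  2:6488  3:1398  4:2318  5:6441  6:6389  7:6124
  8:6894  9:357  10:4788  11:651  12:6569  13:4214  14:5925  15:2063
  16:3021  17:5924  18:2482  19:3884  20:4526  21:164  22:4794  23:5488
  24:1391  25:5251  26:5131  27:3954  28:4600  29:5913  30:7091  31:6026
  32:3850  33:4070  34:102  35:1368  36:186  37:2927  38:1204  39:2743
  40:4790  41:7164  42:4843  43:7010  44:3210  45:243  46:1097  47:3470
  48:1568  49:4598  50:6751  51:1466  52:3230  53:6565  54:5890  55:2026
  56:3822  57:1100  58:2213  59:6330  60:1441  61:6354  62:6087  63:344
  64:2884  65:4519  66:3097  67:3484  68:3053  69:7218  70:4270  71:4514
  72:5192  73:448  74:3414  75:2979  76:1469  77:1973  78:3976  79:2733
  80:1629  81:1092  82:5565  83:5883  84:4959  85:2512
Giant step factor: 6932^(-86) ≡ 5622 (mod 7351).
Scan 7177·5622^i mod 7351 for i = 0, 1, …:
  i=0: 7177   i=1: 6806   i=2: 1377   i=3: 891
  i=4: 3171   i=5: 1187   i=6: 5957   i=7: 6449
  i=8: 1146   i=9: 3336     …   i=57: 464
  i=58: 6354
Match at i=58, j=61: k = 58·86 + 61 = 5049.

5049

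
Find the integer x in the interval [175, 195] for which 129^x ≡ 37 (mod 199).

187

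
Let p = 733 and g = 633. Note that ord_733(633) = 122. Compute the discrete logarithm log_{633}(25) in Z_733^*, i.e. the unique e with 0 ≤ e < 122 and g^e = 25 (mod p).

105

Baby-step giant-step with m = ceil(sqrt(122)) = 12.
Baby table (633^j mod 733 for j=0..11):
  0:1  1:633  2:471  3:545  4:475  5:145  6:160  7:126
  8:594  9:706  10:501  11:477
Giant step factor: 633^(-12) ≡ 693 (mod 733).
Scan 25·693^i mod 733 for i = 0, 1, …:
  i=0: 25   i=1: 466   i=2: 418   i=3: 139
  i=4: 304   i=5: 301   i=6: 421   i=7: 19
  i=8: 706
Match at i=8, j=9: e = 8·12 + 9 = 105.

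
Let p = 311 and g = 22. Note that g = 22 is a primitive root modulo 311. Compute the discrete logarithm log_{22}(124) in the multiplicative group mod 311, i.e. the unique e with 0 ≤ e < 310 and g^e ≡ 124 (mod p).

223

Baby-step giant-step with m = ceil(sqrt(310)) = 18.
Baby table (22^j mod 311 for j=0..17):
  0:1  1:22  2:173  3:74  4:73  5:51  6:189  7:115
  8:42  9:302  10:113  11:309  12:267  13:276  14:163  15:165
  16:209  17:244
Giant step factor: 22^(-18) ≡ 96 (mod 311).
Scan 124·96^i mod 311 for i = 0, 1, …:
  i=0: 124   i=1: 86   i=2: 170   i=3: 148
  i=4: 213   i=5: 233   i=6: 287   i=7: 184
  i=8: 248   i=9: 172   i=10: 29   i=11: 296
  i=12: 115
Match at i=12, j=7: e = 12·18 + 7 = 223.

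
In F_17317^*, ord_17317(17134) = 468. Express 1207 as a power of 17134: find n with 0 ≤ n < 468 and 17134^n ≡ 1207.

Baby-step giant-step with m = ceil(sqrt(468)) = 22.
Baby table (17134^j mod 17317 for j=0..21):
  0:1  1:17134  2:16172  3:1731  4:12250  5:9460  6:520  7:8742
  8:10695  9:16953  10:14661  11:1172  12:10645  13:8786  14:2643  15:1207
  16:4240  17:3345  18:11277  19:14349  20:6317  21:4228
Giant step factor: 17134^(-22) ≡ 1572 (mod 17317).
Scan 1207·1572^i mod 17317 for i = 0, 1, …:
  i=0: 1207
Match at i=0, j=15: n = 0·22 + 15 = 15.

15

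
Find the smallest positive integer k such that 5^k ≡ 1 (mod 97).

The order of 5 must divide p − 1 = 96 = 2^5 · 3.
Divisors: 1, 2, 3, 4, 6, 8, 12, 16, 24, 32, 48, 96.
Check each in increasing order: 5^1 ≡ 5;  5^2 ≡ 25;  5^3 ≡ 28;  5^4 ≡ 43;  5^6 ≡ 8;  5^8 ≡ 6;  5^12 ≡ 64;  5^16 ≡ 36;  5^24 ≡ 22;  5^32 ≡ 35;  5^48 ≡ 96;  5^96 ≡ 1.
Smallest exponent giving 1 is 96.

96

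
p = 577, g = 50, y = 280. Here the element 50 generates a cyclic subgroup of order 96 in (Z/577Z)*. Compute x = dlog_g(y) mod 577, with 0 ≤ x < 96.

83

Baby-step giant-step with m = ceil(sqrt(96)) = 10.
Baby table (50^j mod 577 for j=0..9):
  0:1  1:50  2:192  3:368  4:513  5:262  6:406  7:105
  8:57  9:542
Giant step factor: 50^(-10) ≡ 334 (mod 577).
Scan 280·334^i mod 577 for i = 0, 1, …:
  i=0: 280   i=1: 46   i=2: 362   i=3: 315
  i=4: 196   i=5: 263   i=6: 138   i=7: 509
  i=8: 368
Match at i=8, j=3: x = 8·10 + 3 = 83.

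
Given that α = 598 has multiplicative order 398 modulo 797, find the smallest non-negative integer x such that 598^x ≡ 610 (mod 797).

130

Baby-step giant-step with m = ceil(sqrt(398)) = 20.
Baby table (598^j mod 797 for j=0..19):
  0:1  1:598  2:548  3:137  4:632  5:158  6:438  7:508
  8:127  9:231  10:257  11:662  12:564  13:141  14:633  15:756
  16:189  17:645  18:759  19:389
Giant step factor: 598^(-20) ≡ 461 (mod 797).
Scan 610·461^i mod 797 for i = 0, 1, …:
  i=0: 610   i=1: 666   i=2: 181   i=3: 553
  i=4: 690   i=5: 87   i=6: 257
Match at i=6, j=10: x = 6·20 + 10 = 130.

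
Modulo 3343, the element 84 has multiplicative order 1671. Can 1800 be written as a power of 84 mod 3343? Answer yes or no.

1800 ∈ ⟨84⟩ iff 1800^1671 ≡ 1 (mod 3343), since |⟨84⟩| = 1671.
1800^1671 mod 3343 = 1.
Since 1 = 1, 1800 lies in the subgroup.

yes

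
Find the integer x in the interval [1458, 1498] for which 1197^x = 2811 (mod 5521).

1497

Compute 1197^1458 mod 5521 = 4451, then multiply by 1197 repeatedly:
  1197^1458=4451  1197^1459=82  1197^1460=4297  1197^1461=3458  1197^1462=3997
  1197^1463=3223  1197^1464=4273  1197^1465=2335  1197^1466=1369  1197^1467=4477
  1197^1468=3599  1197^1469=1623  1197^1470=4860  1197^1471=3807  1197^1472=2154
  1197^1473=31  1197^1474=3981  1197^1475=634  1197^1476=2521  1197^1477=3171
  1197^1478=2760  1197^1479=2162  1197^1480=4086  1197^1481=4857  1197^1482=216
  1197^1483=4586  1197^1484=1568  1197^1485=5277  1197^1486=545  1197^1487=887
  1197^1488=1707  1197^1489=509  1197^1490=1963  1197^1491=3286  1197^1492=2390
  1197^1493=952  1197^1494=2218  1197^1495=4866  1197^1496=5468  1197^1497=2811
Found 2811 at exponent 1497.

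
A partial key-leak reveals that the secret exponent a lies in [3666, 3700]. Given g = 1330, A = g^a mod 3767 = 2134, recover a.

3691

Compute 1330^3666 mod 3767 = 1985, then multiply by 1330 repeatedly:
  1330^3666=1985  1330^3667=3150  1330^3668=596  1330^3669=1610  1330^3670=1644
  1330^3671=1660  1330^3672=338  1330^3673=1267  1330^3674=1261  1330^3675=815
  1330^3676=2821  1330^3677=3765  1330^3678=1107  1330^3679=3180  1330^3680=2826
  1330^3681=2881  1330^3682=691  1330^3683=3649  1330^3684=1274  1330^3685=3037
  1330^3686=986  1330^3687=464  1330^3688=3099  1330^3689=572  1330^3690=3593
  1330^3691=2134
Found 2134 at exponent 3691.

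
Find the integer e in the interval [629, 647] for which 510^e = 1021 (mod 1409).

Compute 510^629 mod 1409 = 122, then multiply by 510 repeatedly:
  510^629=122  510^630=224  510^631=111  510^632=250  510^633=690
  510^634=1059  510^635=443  510^636=490  510^637=507  510^638=723
  510^639=981  510^640=115  510^641=881  510^642=1248  510^643=1021
Found 1021 at exponent 643.

643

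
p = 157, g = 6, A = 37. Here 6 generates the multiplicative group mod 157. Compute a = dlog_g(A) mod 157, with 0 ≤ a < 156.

32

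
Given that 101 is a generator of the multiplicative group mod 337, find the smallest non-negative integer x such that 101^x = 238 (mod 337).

209

Baby-step giant-step with m = ceil(sqrt(336)) = 19.
Baby table (101^j mod 337 for j=0..18):
  0:1  1:101  2:91  3:92  4:193  5:284  6:39  7:232
  8:179  9:218  10:113  11:292  12:173  13:286  14:241  15:77
  16:26  17:267  18:7
Giant step factor: 101^(-19) ≡ 143 (mod 337).
Scan 238·143^i mod 337 for i = 0, 1, …:
  i=0: 238   i=1: 334   i=2: 245   i=3: 324
  i=4: 163   i=5: 56   i=6: 257   i=7: 18
  i=8: 215   i=9: 78   i=10: 33   i=11: 1
Match at i=11, j=0: x = 11·19 + 0 = 209.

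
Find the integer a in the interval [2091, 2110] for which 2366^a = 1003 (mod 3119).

2097

Compute 2366^2091 mod 3119 = 2800, then multiply by 2366 repeatedly:
  2366^2091=2800  2366^2092=44  2366^2093=1177  2366^2094=2634  2366^2095=282
  2366^2096=2865  2366^2097=1003
Found 1003 at exponent 2097.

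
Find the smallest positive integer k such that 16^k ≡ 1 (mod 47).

23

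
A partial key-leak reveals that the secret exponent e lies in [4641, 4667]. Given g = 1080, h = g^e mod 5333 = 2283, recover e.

Compute 1080^4641 mod 5333 = 3059, then multiply by 1080 repeatedly:
  1080^4641=3059  1080^4642=2593  1080^4643=615  1080^4644=2908  1080^4645=4836
  1080^4646=1873  1080^4647=1633  1080^4648=3750  1080^4649=2253  1080^4650=1392
  1080^4651=4787  1080^4652=2283
Found 2283 at exponent 4652.

4652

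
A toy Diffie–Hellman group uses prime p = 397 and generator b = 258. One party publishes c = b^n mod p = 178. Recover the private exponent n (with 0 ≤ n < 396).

Baby-step giant-step with m = ceil(sqrt(396)) = 20.
Baby table (258^j mod 397 for j=0..19):
  0:1  1:258  2:265  3:86  4:353  5:161  6:250  7:186
  8:348  9:62  10:116  11:153  12:171  13:51  14:57  15:17
  16:19  17:138  18:271  19:46
Giant step factor: 258^(-20) ≡ 293 (mod 397).
Scan 178·293^i mod 397 for i = 0, 1, …:
  i=0: 178   i=1: 147   i=2: 195   i=3: 364
  i=4: 256   i=5: 372   i=6: 218   i=7: 354
  i=8: 105   i=9: 196   i=10: 260   i=11: 353
Match at i=11, j=4: n = 11·20 + 4 = 224.

224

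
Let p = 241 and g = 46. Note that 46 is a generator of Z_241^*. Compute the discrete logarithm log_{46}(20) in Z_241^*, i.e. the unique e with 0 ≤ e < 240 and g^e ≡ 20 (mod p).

74

Baby-step giant-step with m = ceil(sqrt(240)) = 16.
Baby table (46^j mod 241 for j=0..15):
  0:1  1:46  2:188  3:213  4:158  5:38  6:61  7:155
  8:141  9:220  10:239  11:149  12:106  13:56  14:166  15:165
Giant step factor: 46^(-16) ≡ 160 (mod 241).
Scan 20·160^i mod 241 for i = 0, 1, …:
  i=0: 20   i=1: 67   i=2: 116   i=3: 3
  i=4: 239
Match at i=4, j=10: e = 4·16 + 10 = 74.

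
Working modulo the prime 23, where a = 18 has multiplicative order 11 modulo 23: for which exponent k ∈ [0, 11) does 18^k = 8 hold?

6

Successive powers of 18 modulo 23:
  18^0=1  18^1=18  18^2=2  18^3=13  18^4=4  18^5=3
  18^6=8
So 18^6 ≡ 8 (mod 23), giving k = 6.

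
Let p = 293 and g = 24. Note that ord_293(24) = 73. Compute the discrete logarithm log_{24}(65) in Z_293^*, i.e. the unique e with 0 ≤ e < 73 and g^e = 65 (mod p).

61

Baby-step giant-step with m = ceil(sqrt(73)) = 9.
Baby table (24^j mod 293 for j=0..8):
  0:1  1:24  2:283  3:53  4:100  5:56  6:172  7:26
  8:38
Giant step factor: 24^(-9) ≡ 222 (mod 293).
Scan 65·222^i mod 293 for i = 0, 1, …:
  i=0: 65   i=1: 73   i=2: 91   i=3: 278
  i=4: 186   i=5: 272   i=6: 26
Match at i=6, j=7: e = 6·9 + 7 = 61.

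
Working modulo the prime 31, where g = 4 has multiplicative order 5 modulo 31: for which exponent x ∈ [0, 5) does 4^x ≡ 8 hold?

Successive powers of 4 modulo 31:
  4^0=1  4^1=4  4^2=16  4^3=2  4^4=8
So 4^4 ≡ 8 (mod 31), giving x = 4.

4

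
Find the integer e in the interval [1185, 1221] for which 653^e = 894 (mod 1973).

1196

Compute 653^1185 mod 1973 = 659, then multiply by 653 repeatedly:
  653^1185=659  653^1186=213  653^1187=979  653^1188=35  653^1189=1152
  653^1190=543  653^1191=1412  653^1192=645  653^1193=936  653^1194=1551
  653^1195=654  653^1196=894
Found 894 at exponent 1196.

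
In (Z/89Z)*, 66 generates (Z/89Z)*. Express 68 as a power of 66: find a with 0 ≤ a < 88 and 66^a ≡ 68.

30

Successive powers of 66 modulo 89:
  66^0=1  66^1=66  66^2=84  66^3=26  66^4=25  66^5=48
  66^6=53  66^7=27  66^8=2  66^9=43  66^10=79  66^11=52
  66^12=50  66^13=7  66^14=17  66^15=54  66^16=4  66^17=86
  66^18=69  66^19=15  66^20=11  66^21=14  66^22=34  66^23=19
  66^24=8  66^25=83  66^26=49  66^27=30  66^28=22  66^29=28
  66^30=68
So 66^30 ≡ 68 (mod 89), giving a = 30.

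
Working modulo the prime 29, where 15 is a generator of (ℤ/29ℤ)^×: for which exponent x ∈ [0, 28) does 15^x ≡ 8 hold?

Successive powers of 15 modulo 29:
  15^0=1  15^1=15  15^2=22  15^3=11  15^4=20  15^5=10
  15^6=5  15^7=17  15^8=23  15^9=26  15^10=13  15^11=21
  15^12=25  15^13=27  15^14=28  15^15=14  15^16=7  15^17=18
  15^18=9  15^19=19  15^20=24  15^21=12  15^22=6  15^23=3
  15^24=16  15^25=8
So 15^25 ≡ 8 (mod 29), giving x = 25.

25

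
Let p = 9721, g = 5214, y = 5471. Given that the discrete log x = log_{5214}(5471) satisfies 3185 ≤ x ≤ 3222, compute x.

3199

Compute 5214^3185 mod 9721 = 9266, then multiply by 5214 repeatedly:
  5214^3185=9266  5214^3186=9275  5214^3187=7596  5214^3188=2190  5214^3189=6206
  5214^3190=6596  5214^3191=8367  5214^3192=7411  5214^3193=9700  5214^3194=7158
  5214^3195=2893  5214^3196=6831  5214^3197=8811  5214^3198=8829  5214^3199=5471
Found 5471 at exponent 3199.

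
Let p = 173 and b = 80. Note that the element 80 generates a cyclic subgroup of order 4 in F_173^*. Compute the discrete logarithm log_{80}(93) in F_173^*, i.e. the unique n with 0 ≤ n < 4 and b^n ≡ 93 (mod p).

Successive powers of 80 modulo 173:
  80^0=1  80^1=80  80^2=172  80^3=93
So 80^3 ≡ 93 (mod 173), giving n = 3.

3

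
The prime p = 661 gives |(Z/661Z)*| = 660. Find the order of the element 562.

66

The order of 562 must divide p − 1 = 660 = 2^2 · 3 · 5 · 11.
Divisors: 1, 2, 3, 4, 5, 6, 10, 11, 12, 15, 20, 22, 30, 33, 44, 55, 60, 66, 110, 132, 165, 220, 330, 660.
Check each in increasing order: 562^1 ≡ 562;  562^2 ≡ 547;  562^3 ≡ 49;  562^4 ≡ 437;  562^5 ≡ 363;  562^6 ≡ 418;  562^10 ≡ 230;  562^11 ≡ 365;  562^12 ≡ 220;  562^15 ≡ 204;  562^20 ≡ 20;  562^22 ≡ 364;  562^30 ≡ 634;  562^33 ≡ 660;  562^44 ≡ 296;  562^55 ≡ 297;  562^60 ≡ 68;  562^66 ≡ 1.
Smallest exponent giving 1 is 66.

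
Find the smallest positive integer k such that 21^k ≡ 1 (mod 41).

20

The order of 21 must divide p − 1 = 40 = 2^3 · 5.
Divisors: 1, 2, 4, 5, 8, 10, 20, 40.
Check each in increasing order: 21^1 ≡ 21;  21^2 ≡ 31;  21^4 ≡ 18;  21^5 ≡ 9;  21^8 ≡ 37;  21^10 ≡ 40;  21^20 ≡ 1.
Smallest exponent giving 1 is 20.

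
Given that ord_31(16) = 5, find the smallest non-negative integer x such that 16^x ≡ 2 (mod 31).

Successive powers of 16 modulo 31:
  16^0=1  16^1=16  16^2=8  16^3=4  16^4=2
So 16^4 ≡ 2 (mod 31), giving x = 4.

4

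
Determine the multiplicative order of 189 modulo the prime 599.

The order of 189 must divide p − 1 = 598 = 2 · 13 · 23.
Divisors: 1, 2, 13, 23, 26, 46, 299, 598.
Check each in increasing order: 189^1 ≡ 189;  189^2 ≡ 380;  189^13 ≡ 215;  189^23 ≡ 178;  189^26 ≡ 102;  189^46 ≡ 536;  189^299 ≡ 598;  189^598 ≡ 1.
Smallest exponent giving 1 is 598.

598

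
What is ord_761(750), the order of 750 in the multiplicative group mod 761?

The order of 750 must divide p − 1 = 760 = 2^3 · 5 · 19.
Divisors: 1, 2, 4, 5, 8, 10, 19, 20, 38, 40, 76, 95, 152, 190, 380, 760.
Check each in increasing order: 750^1 ≡ 750;  750^2 ≡ 121;  750^4 ≡ 182;  750^5 ≡ 281;  750^8 ≡ 401;  750^10 ≡ 578;  750^19 ≡ 553;  750^20 ≡ 5;  750^38 ≡ 648;  750^40 ≡ 25;  750^76 ≡ 593;  750^95 ≡ 699;  750^152 ≡ 67;  750^190 ≡ 39;  750^380 ≡ 760;  750^760 ≡ 1.
Smallest exponent giving 1 is 760.

760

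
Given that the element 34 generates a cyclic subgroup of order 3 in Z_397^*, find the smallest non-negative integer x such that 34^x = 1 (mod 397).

Successive powers of 34 modulo 397:
  34^0=1
So 34^0 ≡ 1 (mod 397), giving x = 0.

0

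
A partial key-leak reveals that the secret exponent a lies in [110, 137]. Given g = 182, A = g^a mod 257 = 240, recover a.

Compute 182^110 mod 257 = 239, then multiply by 182 repeatedly:
  182^110=239  182^111=65  182^112=8  182^113=171  182^114=25
  182^115=181  182^116=46  182^117=148  182^118=208  182^119=77
  182^120=136  182^121=80  182^122=168  182^123=250  182^124=11
  182^125=203  182^126=195  182^127=24  182^128=256  182^129=75
  182^130=29  182^131=138  182^132=187  182^133=110  182^134=231
  182^135=151  182^136=240
Found 240 at exponent 136.

136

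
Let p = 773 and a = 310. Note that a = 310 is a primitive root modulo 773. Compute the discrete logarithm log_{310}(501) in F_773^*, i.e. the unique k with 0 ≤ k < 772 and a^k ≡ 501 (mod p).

274

Baby-step giant-step with m = ceil(sqrt(772)) = 28.
Baby table (310^j mod 773 for j=0..27):
  0:1  1:310  2:248  3:353  4:437  5:195  6:156  7:434
  8:38  9:185  10:148  11:273  12:373  13:453  14:517  15:259
  16:671  17:73  18:213  19:325  20:260  21:208  22:321  23:566
  24:762  25:455  26:364  27:755
Giant step factor: 310^(-28) ≡ 526 (mod 773).
Scan 501·526^i mod 773 for i = 0, 1, …:
  i=0: 501   i=1: 706   i=2: 316   i=3: 21
  i=4: 224   i=5: 328   i=6: 149   i=7: 301
  i=8: 634   i=9: 321
Match at i=9, j=22: k = 9·28 + 22 = 274.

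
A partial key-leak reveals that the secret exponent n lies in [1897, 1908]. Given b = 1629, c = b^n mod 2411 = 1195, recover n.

1908

Compute 1629^1897 mod 2411 = 273, then multiply by 1629 repeatedly:
  1629^1897=273  1629^1898=1093  1629^1899=1179  1629^1900=1435  1629^1901=1356
  1629^1902=448  1629^1903=1670  1629^1904=822  1629^1905=933  1629^1906=927
  1629^1907=797  1629^1908=1195
Found 1195 at exponent 1908.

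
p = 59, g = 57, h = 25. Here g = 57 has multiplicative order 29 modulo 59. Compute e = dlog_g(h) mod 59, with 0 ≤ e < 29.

12

Successive powers of 57 modulo 59:
  57^0=1  57^1=57  57^2=4  57^3=51  57^4=16  57^5=27
  57^6=5  57^7=49  57^8=20  57^9=19  57^10=21  57^11=17
  57^12=25
So 57^12 ≡ 25 (mod 59), giving e = 12.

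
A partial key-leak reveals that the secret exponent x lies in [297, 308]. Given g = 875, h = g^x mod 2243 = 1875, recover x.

Compute 875^297 mod 2243 = 410, then multiply by 875 repeatedly:
  875^297=410  875^298=2113  875^299=643  875^300=1875
Found 1875 at exponent 300.

300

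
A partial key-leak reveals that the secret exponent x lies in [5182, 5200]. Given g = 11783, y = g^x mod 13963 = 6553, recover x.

Compute 11783^5182 mod 13963 = 9509, then multiply by 11783 repeatedly:
  11783^5182=9509  11783^5183=5435  11783^5184=6287  11783^5185=6006  11783^5186=4214
  11783^5187=1134  11783^5188=13294  11783^5189=6268  11783^5190=5537  11783^5191=7335
  11783^5192=11298  11783^5193=1092  11783^5194=7113  11783^5195=6553
Found 6553 at exponent 5195.

5195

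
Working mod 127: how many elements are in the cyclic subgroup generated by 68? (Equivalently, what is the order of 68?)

The order of 68 must divide p − 1 = 126 = 2 · 3^2 · 7.
Divisors: 1, 2, 3, 6, 7, 9, 14, 18, 21, 42, 63, 126.
Check each in increasing order: 68^1 ≡ 68;  68^2 ≡ 52;  68^3 ≡ 107;  68^6 ≡ 19;  68^7 ≡ 22;  68^9 ≡ 1.
Smallest exponent giving 1 is 9.

9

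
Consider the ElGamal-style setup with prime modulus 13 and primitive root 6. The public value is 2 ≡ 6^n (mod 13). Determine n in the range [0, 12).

5

Successive powers of 6 modulo 13:
  6^0=1  6^1=6  6^2=10  6^3=8  6^4=9  6^5=2
So 6^5 ≡ 2 (mod 13), giving n = 5.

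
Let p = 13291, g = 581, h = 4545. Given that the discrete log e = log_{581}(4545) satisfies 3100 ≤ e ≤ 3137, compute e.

Compute 581^3100 mod 13291 = 6436, then multiply by 581 repeatedly:
  581^3100=6436  581^3101=4545
Found 4545 at exponent 3101.

3101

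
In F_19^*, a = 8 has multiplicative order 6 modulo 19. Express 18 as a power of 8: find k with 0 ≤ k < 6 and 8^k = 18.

Successive powers of 8 modulo 19:
  8^0=1  8^1=8  8^2=7  8^3=18
So 8^3 ≡ 18 (mod 19), giving k = 3.

3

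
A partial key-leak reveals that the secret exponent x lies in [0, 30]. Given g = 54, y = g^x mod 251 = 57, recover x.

Compute 54^0 mod 251 = 1, then multiply by 54 repeatedly:
  54^0=1  54^1=54  54^2=155  54^3=87  54^4=180
  54^5=182  54^6=39  54^7=98  54^8=21  54^9=130
  54^10=243  54^11=70  54^12=15  54^13=57
Found 57 at exponent 13.

13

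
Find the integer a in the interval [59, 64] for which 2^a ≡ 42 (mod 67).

63

Compute 2^59 mod 67 = 11, then multiply by 2 repeatedly:
  2^59=11  2^60=22  2^61=44  2^62=21  2^63=42
Found 42 at exponent 63.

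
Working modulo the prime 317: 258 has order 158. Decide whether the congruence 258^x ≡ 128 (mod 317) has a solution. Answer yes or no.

128 ∈ ⟨258⟩ iff 128^158 ≡ 1 (mod 317), since |⟨258⟩| = 158.
128^158 mod 317 = 316.
Since 316 ≠ 1, 128 does not lie in the subgroup.

no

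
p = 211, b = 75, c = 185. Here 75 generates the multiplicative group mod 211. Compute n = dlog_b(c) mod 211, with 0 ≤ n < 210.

100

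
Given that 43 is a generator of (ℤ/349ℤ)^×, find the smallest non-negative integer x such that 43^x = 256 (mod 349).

Baby-step giant-step with m = ceil(sqrt(348)) = 19.
Baby table (43^j mod 349 for j=0..18):
  0:1  1:43  2:104  3:284  4:346  5:220  6:37  7:195
  8:9  9:38  10:238  11:113  12:322  13:235  14:333  15:10
  16:81  17:342  18:48
Giant step factor: 43^(-19) ≡ 221 (mod 349).
Scan 256·221^i mod 349 for i = 0, 1, …:
  i=0: 256   i=1: 38
Match at i=1, j=9: x = 1·19 + 9 = 28.

28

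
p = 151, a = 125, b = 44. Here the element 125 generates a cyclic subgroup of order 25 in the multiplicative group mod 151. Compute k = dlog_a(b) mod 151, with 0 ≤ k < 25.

19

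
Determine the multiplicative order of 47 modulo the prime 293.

The order of 47 must divide p − 1 = 292 = 2^2 · 73.
Divisors: 1, 2, 4, 73, 146, 292.
Check each in increasing order: 47^1 ≡ 47;  47^2 ≡ 158;  47^4 ≡ 59;  47^73 ≡ 155;  47^146 ≡ 292;  47^292 ≡ 1.
Smallest exponent giving 1 is 292.

292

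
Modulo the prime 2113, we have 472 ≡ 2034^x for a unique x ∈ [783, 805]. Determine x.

Compute 2034^783 mod 2113 = 41, then multiply by 2034 repeatedly:
  2034^783=41  2034^784=987  2034^785=208  2034^786=472
Found 472 at exponent 786.

786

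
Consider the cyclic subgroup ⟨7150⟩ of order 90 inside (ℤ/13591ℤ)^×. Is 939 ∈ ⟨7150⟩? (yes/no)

939 ∈ ⟨7150⟩ iff 939^90 ≡ 1 (mod 13591), since |⟨7150⟩| = 90.
939^90 mod 13591 = 109.
Since 109 ≠ 1, 939 does not lie in the subgroup.

no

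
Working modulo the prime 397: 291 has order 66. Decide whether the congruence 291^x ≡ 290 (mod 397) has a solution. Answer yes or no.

290 ∈ ⟨291⟩ iff 290^66 ≡ 1 (mod 397), since |⟨291⟩| = 66.
290^66 mod 397 = 1.
Since 1 = 1, 290 lies in the subgroup.

yes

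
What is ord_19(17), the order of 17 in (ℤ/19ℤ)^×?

9

The order of 17 must divide p − 1 = 18 = 2 · 3^2.
Divisors: 1, 2, 3, 6, 9, 18.
Check each in increasing order: 17^1 ≡ 17;  17^2 ≡ 4;  17^3 ≡ 11;  17^6 ≡ 7;  17^9 ≡ 1.
Smallest exponent giving 1 is 9.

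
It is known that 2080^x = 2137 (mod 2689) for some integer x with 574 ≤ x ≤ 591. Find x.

Compute 2080^574 mod 2689 = 2160, then multiply by 2080 repeatedly:
  2080^574=2160  2080^575=2170  2080^576=1458  2080^577=2137
Found 2137 at exponent 577.

577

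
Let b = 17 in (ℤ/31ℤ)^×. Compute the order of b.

30

The order of 17 must divide p − 1 = 30 = 2 · 3 · 5.
Divisors: 1, 2, 3, 5, 6, 10, 15, 30.
Check each in increasing order: 17^1 ≡ 17;  17^2 ≡ 10;  17^3 ≡ 15;  17^5 ≡ 26;  17^6 ≡ 8;  17^10 ≡ 25;  17^15 ≡ 30;  17^30 ≡ 1.
Smallest exponent giving 1 is 30.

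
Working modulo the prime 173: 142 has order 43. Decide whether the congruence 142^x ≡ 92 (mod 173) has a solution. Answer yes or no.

no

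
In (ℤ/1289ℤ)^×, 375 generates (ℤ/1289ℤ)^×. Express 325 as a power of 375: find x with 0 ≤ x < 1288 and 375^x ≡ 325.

Baby-step giant-step with m = ceil(sqrt(1288)) = 36.
Baby table (375^j mod 1289 for j=0..35):
  0:1  1:375  2:124  3:96  4:1197  5:303  6:193  7:191
  8:730  9:482  10:290  11:474  12:1157  13:771  14:389  15:218
  16:543  17:1252  18:304  19:568  20:315  21:826  22:390  23:593
  24:667  25:59  26:212  27:871  28:508  29:1017  30:1120  31:1075
  32:957  33:533  34:80  35:353
Giant step factor: 375^(-36) ≡ 924 (mod 1289).
Scan 325·924^i mod 1289 for i = 0, 1, …:
  i=0: 325   i=1: 1252
Match at i=1, j=17: x = 1·36 + 17 = 53.

53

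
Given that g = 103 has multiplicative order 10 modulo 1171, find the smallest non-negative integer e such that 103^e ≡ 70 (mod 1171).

Successive powers of 103 modulo 1171:
  103^0=1  103^1=103  103^2=70
So 103^2 ≡ 70 (mod 1171), giving e = 2.

2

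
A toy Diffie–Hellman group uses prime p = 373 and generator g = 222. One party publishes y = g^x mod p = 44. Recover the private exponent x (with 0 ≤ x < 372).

331

Baby-step giant-step with m = ceil(sqrt(372)) = 20.
Baby table (222^j mod 373 for j=0..19):
  0:1  1:222  2:48  3:212  4:66  5:105  6:184  7:191
  8:253  9:216  10:208  11:297  12:286  13:82  14:300  15:206
  16:226  17:190  18:31  19:168
Giant step factor: 222^(-20) ≡ 93 (mod 373).
Scan 44·93^i mod 373 for i = 0, 1, …:
  i=0: 44   i=1: 362   i=2: 96   i=3: 349
  i=4: 6   i=5: 185   i=6: 47   i=7: 268
  i=8: 306   i=9: 110     …   i=15: 304
  i=16: 297
Match at i=16, j=11: x = 16·20 + 11 = 331.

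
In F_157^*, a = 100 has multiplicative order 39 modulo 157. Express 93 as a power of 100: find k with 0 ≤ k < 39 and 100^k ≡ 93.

6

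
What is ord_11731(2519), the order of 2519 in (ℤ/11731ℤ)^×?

5865

The order of 2519 must divide p − 1 = 11730 = 2 · 3 · 5 · 17 · 23.
Divisors: 1, 2, 3, 5, 6, 10, 15, 17, 23, 30, 34, 46, 51, 69, 85, 102, 115, 138, 170, 230, 255, 345, 391, 510, 690, 782, 1173, 1955, 2346, 3910, 5865, 11730.
Check each in increasing order: 2519^1 ≡ 2519;  2519^2 ≡ 10621;  2519^3 ≡ 7619;  2519^5 ≡ 961;  2519^6 ≡ 4173;  2519^10 ≡ 8503;  2519^15 ≡ 6607;  2519^17 ≡ 9836;  2519^23 ≡ 10590;  2519^30 ≡ 1398;  2519^34 ≡ 1339;  2519^46 ≡ 11471;  2519^51 ≡ 8222;  2519^69 ≡ 3385;  2519^85 ≡ 5580;  2519^102 ≡ 7262;  2519^115 ≡ 11456;  2519^138 ≡ 8769;  2519^170 ≡ 2326;  2519^230 ≡ 5239;  2519^255 ≡ 4594;  2519^345 ≡ 2188;  2519^391 ≡ 5939;  2519^510 ≡ 767;  2519^690 ≡ 1096;  2519^782 ≡ 8335;  2519^1173 ≡ 8476;  2519^1955 ≡ 3378;  2519^2346 ≡ 1932;  2519^3910 ≡ 8352;  2519^5865 ≡ 1.
Smallest exponent giving 1 is 5865.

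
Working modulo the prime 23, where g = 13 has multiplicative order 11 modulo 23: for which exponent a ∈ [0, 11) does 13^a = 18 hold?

Successive powers of 13 modulo 23:
  13^0=1  13^1=13  13^2=8  13^3=12  13^4=18
So 13^4 ≡ 18 (mod 23), giving a = 4.

4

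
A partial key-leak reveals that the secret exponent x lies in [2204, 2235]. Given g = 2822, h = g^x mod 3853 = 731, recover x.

2222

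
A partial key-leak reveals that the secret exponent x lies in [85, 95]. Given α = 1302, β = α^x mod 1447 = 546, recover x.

93

Compute 1302^85 mod 1447 = 444, then multiply by 1302 repeatedly:
  1302^85=444  1302^86=735  1302^87=503  1302^88=862  1302^89=899
  1302^90=1322  1302^91=761  1302^92=1074  1302^93=546
Found 546 at exponent 93.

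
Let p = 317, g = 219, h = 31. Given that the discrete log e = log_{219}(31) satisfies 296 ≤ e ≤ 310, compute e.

300

Compute 219^296 mod 317 = 23, then multiply by 219 repeatedly:
  219^296=23  219^297=282  219^298=260  219^299=197  219^300=31
Found 31 at exponent 300.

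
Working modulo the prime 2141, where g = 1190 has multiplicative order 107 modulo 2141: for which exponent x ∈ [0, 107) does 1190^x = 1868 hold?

22

Successive powers of 1190 modulo 2141:
  1190^0=1  1190^1=1190  1190^2=899  1190^3=1451  1190^4=1044  1190^5=580
  1190^6=798  1190^7=1157  1190^8=167  1190^9=1758  1190^10=263  1190^11=384
  1190^12=927  1190^13=515  1190^14=524  1190^15=529  1190^16=56  1190^17=269
  1190^18=1101  1190^19=2039  1190^20=657  1190^21=365  1190^22=1868
So 1190^22 ≡ 1868 (mod 2141), giving x = 22.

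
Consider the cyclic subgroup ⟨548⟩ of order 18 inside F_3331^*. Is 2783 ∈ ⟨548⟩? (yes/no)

yes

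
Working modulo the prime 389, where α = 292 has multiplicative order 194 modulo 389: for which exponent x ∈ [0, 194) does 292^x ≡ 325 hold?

94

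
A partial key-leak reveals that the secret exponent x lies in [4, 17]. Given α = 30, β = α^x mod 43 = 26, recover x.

13

Compute 30^4 mod 43 = 9, then multiply by 30 repeatedly:
  30^4=9  30^5=12  30^6=16  30^7=7  30^8=38
  30^9=22  30^10=15  30^11=20  30^12=41  30^13=26
Found 26 at exponent 13.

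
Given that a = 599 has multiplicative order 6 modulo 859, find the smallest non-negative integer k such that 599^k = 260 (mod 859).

Successive powers of 599 modulo 859:
  599^0=1  599^1=599  599^2=598  599^3=858  599^4=260
So 599^4 ≡ 260 (mod 859), giving k = 4.

4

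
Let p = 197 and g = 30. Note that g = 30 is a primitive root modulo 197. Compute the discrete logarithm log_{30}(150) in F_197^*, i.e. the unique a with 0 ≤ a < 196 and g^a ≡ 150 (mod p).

44

Baby-step giant-step with m = ceil(sqrt(196)) = 14.
Baby table (30^j mod 197 for j=0..13):
  0:1  1:30  2:112  3:11  4:133  5:50  6:121  7:84
  8:156  9:149  10:136  11:140  12:63  13:117
Giant step factor: 30^(-14) ≡ 93 (mod 197).
Scan 150·93^i mod 197 for i = 0, 1, …:
  i=0: 150   i=1: 160   i=2: 105   i=3: 112
Match at i=3, j=2: a = 3·14 + 2 = 44.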